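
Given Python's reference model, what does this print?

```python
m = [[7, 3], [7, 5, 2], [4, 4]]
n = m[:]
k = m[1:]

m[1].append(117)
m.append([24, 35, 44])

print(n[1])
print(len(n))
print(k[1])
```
[7, 5, 2, 117]
3
[4, 4]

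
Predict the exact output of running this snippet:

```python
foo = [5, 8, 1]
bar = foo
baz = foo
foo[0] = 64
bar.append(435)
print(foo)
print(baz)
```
[64, 8, 1, 435]
[64, 8, 1, 435]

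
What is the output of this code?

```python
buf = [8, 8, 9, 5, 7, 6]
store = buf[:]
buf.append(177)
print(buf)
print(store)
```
[8, 8, 9, 5, 7, 6, 177]
[8, 8, 9, 5, 7, 6]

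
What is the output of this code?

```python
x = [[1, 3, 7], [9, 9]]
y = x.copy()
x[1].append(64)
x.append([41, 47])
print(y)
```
[[1, 3, 7], [9, 9, 64]]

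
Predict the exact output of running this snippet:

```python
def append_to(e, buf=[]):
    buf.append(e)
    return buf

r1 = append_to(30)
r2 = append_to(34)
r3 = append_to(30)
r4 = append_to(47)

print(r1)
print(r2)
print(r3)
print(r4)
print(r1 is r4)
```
[30, 34, 30, 47]
[30, 34, 30, 47]
[30, 34, 30, 47]
[30, 34, 30, 47]
True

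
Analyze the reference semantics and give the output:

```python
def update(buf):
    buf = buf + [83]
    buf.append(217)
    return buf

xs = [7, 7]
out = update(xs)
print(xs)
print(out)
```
[7, 7]
[7, 7, 83, 217]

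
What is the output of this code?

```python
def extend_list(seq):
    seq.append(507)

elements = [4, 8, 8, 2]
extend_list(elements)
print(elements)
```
[4, 8, 8, 2, 507]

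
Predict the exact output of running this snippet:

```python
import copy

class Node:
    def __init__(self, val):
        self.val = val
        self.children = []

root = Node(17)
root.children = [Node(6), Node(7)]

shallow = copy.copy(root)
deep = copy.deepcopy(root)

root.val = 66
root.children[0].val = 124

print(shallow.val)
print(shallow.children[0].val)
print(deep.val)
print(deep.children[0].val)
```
17
124
17
6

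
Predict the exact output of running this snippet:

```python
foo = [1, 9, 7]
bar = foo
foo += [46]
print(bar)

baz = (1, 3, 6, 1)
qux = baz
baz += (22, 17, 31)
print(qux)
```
[1, 9, 7, 46]
(1, 3, 6, 1)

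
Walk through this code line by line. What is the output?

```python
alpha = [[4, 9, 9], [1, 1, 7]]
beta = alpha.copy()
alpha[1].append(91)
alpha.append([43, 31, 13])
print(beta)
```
[[4, 9, 9], [1, 1, 7, 91]]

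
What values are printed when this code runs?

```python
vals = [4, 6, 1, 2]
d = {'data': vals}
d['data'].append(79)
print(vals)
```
[4, 6, 1, 2, 79]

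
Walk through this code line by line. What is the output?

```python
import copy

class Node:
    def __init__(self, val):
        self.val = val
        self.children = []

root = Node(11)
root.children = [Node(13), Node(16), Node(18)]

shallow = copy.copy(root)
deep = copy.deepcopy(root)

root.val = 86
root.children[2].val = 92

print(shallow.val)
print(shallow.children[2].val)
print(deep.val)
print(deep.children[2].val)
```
11
92
11
18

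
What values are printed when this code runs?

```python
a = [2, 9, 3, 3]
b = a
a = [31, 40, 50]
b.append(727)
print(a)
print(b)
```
[31, 40, 50]
[2, 9, 3, 3, 727]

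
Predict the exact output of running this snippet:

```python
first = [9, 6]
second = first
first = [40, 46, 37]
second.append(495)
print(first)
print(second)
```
[40, 46, 37]
[9, 6, 495]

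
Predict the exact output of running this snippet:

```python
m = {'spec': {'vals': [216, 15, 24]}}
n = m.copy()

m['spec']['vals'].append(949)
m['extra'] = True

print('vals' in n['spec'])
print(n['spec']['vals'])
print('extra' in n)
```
True
[216, 15, 24, 949]
False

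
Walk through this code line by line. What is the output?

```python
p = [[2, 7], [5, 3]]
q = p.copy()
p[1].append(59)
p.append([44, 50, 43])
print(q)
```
[[2, 7], [5, 3, 59]]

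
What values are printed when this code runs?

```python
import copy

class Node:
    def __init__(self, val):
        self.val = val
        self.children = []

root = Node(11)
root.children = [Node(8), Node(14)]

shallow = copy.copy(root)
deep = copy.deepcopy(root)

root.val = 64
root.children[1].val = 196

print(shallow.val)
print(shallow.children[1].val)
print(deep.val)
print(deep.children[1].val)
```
11
196
11
14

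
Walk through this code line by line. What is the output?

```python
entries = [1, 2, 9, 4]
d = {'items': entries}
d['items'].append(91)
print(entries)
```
[1, 2, 9, 4, 91]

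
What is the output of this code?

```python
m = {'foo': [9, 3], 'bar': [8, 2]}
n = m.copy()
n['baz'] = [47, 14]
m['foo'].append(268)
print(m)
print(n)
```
{'foo': [9, 3, 268], 'bar': [8, 2]}
{'foo': [9, 3, 268], 'bar': [8, 2], 'baz': [47, 14]}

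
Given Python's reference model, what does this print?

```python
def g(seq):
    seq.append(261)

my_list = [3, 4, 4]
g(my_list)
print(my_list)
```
[3, 4, 4, 261]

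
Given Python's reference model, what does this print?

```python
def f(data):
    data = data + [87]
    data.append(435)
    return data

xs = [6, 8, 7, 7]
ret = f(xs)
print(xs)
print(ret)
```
[6, 8, 7, 7]
[6, 8, 7, 7, 87, 435]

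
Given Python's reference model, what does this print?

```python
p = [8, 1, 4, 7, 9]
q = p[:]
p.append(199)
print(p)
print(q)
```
[8, 1, 4, 7, 9, 199]
[8, 1, 4, 7, 9]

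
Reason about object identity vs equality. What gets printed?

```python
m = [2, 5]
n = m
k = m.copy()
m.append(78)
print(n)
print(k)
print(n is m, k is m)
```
[2, 5, 78]
[2, 5]
True False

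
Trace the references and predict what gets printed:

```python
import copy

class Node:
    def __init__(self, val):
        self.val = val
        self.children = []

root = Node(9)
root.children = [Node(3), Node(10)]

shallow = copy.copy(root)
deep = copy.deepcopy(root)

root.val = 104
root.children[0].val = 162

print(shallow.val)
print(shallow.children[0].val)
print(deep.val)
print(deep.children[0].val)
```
9
162
9
3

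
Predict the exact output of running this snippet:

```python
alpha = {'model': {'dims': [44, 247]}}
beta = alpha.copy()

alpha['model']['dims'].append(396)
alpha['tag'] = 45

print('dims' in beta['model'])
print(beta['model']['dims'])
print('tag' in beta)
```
True
[44, 247, 396]
False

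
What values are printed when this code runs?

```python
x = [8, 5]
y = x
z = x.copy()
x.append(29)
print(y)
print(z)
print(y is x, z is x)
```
[8, 5, 29]
[8, 5]
True False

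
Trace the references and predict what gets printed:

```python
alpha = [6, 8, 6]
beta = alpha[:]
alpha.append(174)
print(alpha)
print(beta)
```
[6, 8, 6, 174]
[6, 8, 6]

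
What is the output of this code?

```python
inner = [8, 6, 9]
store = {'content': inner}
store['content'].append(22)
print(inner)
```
[8, 6, 9, 22]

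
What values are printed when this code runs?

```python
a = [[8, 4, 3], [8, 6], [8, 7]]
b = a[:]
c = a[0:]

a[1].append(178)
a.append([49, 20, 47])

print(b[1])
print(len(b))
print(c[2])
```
[8, 6, 178]
3
[8, 7]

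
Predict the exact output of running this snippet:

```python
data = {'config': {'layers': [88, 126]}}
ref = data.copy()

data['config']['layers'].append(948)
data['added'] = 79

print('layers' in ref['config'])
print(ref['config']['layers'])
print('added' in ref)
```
True
[88, 126, 948]
False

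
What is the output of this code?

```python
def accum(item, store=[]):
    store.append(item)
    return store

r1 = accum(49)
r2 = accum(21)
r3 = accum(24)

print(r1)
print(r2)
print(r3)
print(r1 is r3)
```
[49, 21, 24]
[49, 21, 24]
[49, 21, 24]
True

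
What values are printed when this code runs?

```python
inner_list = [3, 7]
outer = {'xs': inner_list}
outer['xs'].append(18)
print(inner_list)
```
[3, 7, 18]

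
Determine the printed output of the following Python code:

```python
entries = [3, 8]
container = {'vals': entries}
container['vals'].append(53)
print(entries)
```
[3, 8, 53]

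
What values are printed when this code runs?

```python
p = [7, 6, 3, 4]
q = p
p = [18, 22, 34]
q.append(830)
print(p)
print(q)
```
[18, 22, 34]
[7, 6, 3, 4, 830]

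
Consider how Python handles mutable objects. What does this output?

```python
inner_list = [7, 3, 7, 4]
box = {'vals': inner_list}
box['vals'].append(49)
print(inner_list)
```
[7, 3, 7, 4, 49]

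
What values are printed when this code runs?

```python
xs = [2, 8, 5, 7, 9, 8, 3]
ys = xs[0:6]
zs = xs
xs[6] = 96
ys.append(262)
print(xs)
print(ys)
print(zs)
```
[2, 8, 5, 7, 9, 8, 96]
[2, 8, 5, 7, 9, 8, 262]
[2, 8, 5, 7, 9, 8, 96]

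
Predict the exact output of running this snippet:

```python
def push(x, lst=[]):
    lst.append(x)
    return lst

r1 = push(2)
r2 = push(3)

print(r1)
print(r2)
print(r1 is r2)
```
[2, 3]
[2, 3]
True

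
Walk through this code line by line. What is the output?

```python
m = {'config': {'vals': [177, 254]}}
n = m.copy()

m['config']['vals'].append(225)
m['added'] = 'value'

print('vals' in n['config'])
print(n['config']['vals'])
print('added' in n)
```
True
[177, 254, 225]
False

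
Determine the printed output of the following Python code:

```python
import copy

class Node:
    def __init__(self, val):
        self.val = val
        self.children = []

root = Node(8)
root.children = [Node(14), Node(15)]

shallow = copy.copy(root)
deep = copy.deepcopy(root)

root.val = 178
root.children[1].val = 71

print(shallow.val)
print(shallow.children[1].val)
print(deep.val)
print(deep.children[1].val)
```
8
71
8
15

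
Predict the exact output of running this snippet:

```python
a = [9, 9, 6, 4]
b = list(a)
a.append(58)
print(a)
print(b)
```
[9, 9, 6, 4, 58]
[9, 9, 6, 4]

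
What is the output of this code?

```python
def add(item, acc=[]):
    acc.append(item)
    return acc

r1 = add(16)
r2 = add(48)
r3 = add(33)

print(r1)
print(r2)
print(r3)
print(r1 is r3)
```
[16, 48, 33]
[16, 48, 33]
[16, 48, 33]
True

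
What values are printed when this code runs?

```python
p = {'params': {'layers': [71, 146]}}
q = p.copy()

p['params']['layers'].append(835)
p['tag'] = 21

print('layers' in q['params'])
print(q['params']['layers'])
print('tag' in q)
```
True
[71, 146, 835]
False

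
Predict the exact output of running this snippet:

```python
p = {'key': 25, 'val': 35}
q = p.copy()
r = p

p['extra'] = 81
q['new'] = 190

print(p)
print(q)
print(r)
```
{'key': 25, 'val': 35, 'extra': 81}
{'key': 25, 'val': 35, 'new': 190}
{'key': 25, 'val': 35, 'extra': 81}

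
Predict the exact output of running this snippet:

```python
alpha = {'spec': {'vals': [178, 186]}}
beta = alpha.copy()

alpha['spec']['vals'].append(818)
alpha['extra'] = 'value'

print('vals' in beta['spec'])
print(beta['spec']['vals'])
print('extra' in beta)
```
True
[178, 186, 818]
False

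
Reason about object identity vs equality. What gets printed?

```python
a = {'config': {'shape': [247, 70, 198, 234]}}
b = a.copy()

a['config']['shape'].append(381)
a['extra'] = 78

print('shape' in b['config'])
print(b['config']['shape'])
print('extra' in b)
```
True
[247, 70, 198, 234, 381]
False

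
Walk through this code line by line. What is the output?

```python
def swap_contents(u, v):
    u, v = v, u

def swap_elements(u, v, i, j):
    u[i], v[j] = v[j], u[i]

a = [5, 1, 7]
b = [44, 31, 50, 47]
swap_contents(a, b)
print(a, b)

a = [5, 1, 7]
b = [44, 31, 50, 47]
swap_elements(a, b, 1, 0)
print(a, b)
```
[5, 1, 7] [44, 31, 50, 47]
[5, 44, 7] [1, 31, 50, 47]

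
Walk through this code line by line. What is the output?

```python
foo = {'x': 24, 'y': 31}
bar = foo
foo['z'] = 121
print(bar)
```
{'x': 24, 'y': 31, 'z': 121}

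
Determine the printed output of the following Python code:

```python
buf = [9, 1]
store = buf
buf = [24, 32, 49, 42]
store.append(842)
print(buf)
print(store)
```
[24, 32, 49, 42]
[9, 1, 842]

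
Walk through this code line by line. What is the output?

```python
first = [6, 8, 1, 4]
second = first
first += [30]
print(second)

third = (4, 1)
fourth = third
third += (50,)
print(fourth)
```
[6, 8, 1, 4, 30]
(4, 1)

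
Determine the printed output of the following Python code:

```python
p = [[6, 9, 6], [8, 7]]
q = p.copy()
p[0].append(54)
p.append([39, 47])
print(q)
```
[[6, 9, 6, 54], [8, 7]]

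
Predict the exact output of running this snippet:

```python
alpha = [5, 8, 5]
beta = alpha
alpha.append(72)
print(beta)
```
[5, 8, 5, 72]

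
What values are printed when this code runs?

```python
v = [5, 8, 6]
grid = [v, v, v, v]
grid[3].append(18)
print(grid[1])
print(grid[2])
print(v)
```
[5, 8, 6, 18]
[5, 8, 6, 18]
[5, 8, 6, 18]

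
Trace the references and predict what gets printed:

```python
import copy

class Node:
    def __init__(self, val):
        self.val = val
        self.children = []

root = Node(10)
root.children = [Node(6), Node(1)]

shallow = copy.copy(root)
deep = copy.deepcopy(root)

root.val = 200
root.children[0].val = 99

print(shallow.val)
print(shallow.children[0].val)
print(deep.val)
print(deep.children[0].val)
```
10
99
10
6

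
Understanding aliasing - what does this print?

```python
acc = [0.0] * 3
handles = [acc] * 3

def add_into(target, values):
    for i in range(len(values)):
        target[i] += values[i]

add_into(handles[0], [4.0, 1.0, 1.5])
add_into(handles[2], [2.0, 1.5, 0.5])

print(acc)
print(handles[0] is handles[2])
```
[6.0, 2.5, 2.0]
True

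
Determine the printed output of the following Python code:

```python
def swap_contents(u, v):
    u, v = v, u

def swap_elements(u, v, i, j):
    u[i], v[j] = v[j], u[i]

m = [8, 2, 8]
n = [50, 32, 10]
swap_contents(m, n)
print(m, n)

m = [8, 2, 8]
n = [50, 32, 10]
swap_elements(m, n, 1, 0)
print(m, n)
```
[8, 2, 8] [50, 32, 10]
[8, 50, 8] [2, 32, 10]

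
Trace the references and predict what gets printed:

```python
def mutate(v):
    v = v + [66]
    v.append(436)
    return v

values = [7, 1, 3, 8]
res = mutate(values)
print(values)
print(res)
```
[7, 1, 3, 8]
[7, 1, 3, 8, 66, 436]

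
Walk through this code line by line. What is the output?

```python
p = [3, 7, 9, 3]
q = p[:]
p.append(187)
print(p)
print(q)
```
[3, 7, 9, 3, 187]
[3, 7, 9, 3]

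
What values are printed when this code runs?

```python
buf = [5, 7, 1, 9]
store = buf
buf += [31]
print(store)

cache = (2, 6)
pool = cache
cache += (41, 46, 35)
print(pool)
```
[5, 7, 1, 9, 31]
(2, 6)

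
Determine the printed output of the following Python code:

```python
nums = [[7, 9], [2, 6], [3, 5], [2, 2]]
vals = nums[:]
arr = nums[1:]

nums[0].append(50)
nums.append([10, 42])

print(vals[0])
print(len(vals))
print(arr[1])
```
[7, 9, 50]
4
[3, 5]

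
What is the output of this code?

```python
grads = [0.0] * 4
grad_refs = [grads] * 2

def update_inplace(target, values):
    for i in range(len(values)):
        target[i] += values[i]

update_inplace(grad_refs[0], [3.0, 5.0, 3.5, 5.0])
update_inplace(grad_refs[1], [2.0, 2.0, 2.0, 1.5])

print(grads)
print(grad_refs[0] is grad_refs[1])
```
[5.0, 7.0, 5.5, 6.5]
True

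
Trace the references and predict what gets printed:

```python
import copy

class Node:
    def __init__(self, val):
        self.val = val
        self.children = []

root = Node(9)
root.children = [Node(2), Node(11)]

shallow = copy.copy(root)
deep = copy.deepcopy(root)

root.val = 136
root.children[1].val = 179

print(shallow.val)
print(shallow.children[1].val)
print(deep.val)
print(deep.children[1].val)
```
9
179
9
11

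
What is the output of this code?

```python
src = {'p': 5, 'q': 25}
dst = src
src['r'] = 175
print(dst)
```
{'p': 5, 'q': 25, 'r': 175}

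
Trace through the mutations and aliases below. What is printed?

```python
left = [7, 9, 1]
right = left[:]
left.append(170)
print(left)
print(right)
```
[7, 9, 1, 170]
[7, 9, 1]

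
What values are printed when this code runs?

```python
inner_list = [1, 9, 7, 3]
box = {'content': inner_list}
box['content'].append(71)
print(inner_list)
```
[1, 9, 7, 3, 71]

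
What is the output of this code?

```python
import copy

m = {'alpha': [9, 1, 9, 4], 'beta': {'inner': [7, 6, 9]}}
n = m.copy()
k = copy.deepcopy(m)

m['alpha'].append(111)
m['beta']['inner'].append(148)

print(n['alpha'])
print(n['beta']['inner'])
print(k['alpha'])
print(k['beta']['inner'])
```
[9, 1, 9, 4, 111]
[7, 6, 9, 148]
[9, 1, 9, 4]
[7, 6, 9]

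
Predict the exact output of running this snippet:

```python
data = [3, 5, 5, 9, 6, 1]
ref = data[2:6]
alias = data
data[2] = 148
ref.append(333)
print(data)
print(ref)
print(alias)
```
[3, 5, 148, 9, 6, 1]
[5, 9, 6, 1, 333]
[3, 5, 148, 9, 6, 1]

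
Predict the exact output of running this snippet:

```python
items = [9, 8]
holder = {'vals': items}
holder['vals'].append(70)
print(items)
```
[9, 8, 70]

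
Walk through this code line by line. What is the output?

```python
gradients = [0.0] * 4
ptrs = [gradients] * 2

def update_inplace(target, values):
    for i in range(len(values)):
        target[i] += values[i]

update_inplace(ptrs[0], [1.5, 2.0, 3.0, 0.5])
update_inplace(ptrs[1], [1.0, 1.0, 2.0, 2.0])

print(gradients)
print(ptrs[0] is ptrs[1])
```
[2.5, 3.0, 5.0, 2.5]
True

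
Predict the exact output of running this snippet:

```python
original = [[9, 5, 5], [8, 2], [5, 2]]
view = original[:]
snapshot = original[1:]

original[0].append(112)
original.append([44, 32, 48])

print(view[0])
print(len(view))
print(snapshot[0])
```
[9, 5, 5, 112]
3
[8, 2]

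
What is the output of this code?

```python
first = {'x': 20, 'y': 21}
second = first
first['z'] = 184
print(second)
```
{'x': 20, 'y': 21, 'z': 184}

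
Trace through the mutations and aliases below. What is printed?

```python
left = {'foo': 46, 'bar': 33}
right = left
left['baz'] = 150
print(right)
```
{'foo': 46, 'bar': 33, 'baz': 150}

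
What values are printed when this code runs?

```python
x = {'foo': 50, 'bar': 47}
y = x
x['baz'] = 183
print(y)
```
{'foo': 50, 'bar': 47, 'baz': 183}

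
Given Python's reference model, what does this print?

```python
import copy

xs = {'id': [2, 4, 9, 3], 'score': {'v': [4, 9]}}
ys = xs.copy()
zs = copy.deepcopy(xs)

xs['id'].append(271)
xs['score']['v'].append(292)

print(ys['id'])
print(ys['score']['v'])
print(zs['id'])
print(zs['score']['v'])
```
[2, 4, 9, 3, 271]
[4, 9, 292]
[2, 4, 9, 3]
[4, 9]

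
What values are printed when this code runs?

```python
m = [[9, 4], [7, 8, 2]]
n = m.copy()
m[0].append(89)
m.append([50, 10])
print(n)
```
[[9, 4, 89], [7, 8, 2]]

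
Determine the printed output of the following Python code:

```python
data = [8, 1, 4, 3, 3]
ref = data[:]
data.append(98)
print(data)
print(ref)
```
[8, 1, 4, 3, 3, 98]
[8, 1, 4, 3, 3]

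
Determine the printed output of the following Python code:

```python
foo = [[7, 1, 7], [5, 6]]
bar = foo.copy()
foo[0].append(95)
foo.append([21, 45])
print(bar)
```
[[7, 1, 7, 95], [5, 6]]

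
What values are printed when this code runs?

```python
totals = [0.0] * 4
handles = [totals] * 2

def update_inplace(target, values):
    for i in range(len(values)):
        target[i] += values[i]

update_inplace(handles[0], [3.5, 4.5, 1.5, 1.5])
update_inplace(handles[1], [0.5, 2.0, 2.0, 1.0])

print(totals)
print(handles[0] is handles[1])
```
[4.0, 6.5, 3.5, 2.5]
True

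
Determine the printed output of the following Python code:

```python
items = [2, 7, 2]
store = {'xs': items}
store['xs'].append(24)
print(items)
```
[2, 7, 2, 24]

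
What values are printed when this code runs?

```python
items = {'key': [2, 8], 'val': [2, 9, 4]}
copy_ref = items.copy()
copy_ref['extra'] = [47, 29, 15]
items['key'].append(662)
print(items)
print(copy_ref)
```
{'key': [2, 8, 662], 'val': [2, 9, 4]}
{'key': [2, 8, 662], 'val': [2, 9, 4], 'extra': [47, 29, 15]}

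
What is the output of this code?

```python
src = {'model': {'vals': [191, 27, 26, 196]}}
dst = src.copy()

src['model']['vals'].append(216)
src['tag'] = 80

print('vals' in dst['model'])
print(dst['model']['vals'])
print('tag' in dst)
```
True
[191, 27, 26, 196, 216]
False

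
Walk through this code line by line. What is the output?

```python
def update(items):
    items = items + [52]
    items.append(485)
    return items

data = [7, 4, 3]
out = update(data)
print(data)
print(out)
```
[7, 4, 3]
[7, 4, 3, 52, 485]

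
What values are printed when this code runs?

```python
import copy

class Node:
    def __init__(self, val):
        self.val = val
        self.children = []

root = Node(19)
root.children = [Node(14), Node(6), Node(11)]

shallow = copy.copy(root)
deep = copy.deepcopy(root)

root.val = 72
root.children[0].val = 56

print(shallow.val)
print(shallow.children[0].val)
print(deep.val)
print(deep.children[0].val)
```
19
56
19
14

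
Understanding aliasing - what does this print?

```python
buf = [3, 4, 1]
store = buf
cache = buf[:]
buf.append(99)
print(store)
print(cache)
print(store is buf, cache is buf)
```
[3, 4, 1, 99]
[3, 4, 1]
True False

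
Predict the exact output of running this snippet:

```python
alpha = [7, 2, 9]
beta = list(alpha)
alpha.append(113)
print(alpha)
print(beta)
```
[7, 2, 9, 113]
[7, 2, 9]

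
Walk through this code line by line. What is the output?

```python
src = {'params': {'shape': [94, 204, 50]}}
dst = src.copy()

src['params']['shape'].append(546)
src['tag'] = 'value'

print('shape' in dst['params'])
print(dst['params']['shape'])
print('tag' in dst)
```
True
[94, 204, 50, 546]
False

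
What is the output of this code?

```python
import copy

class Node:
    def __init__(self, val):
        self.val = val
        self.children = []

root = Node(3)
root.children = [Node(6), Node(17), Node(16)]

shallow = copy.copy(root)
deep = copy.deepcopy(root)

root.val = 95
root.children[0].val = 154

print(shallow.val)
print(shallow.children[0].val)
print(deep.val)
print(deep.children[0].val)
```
3
154
3
6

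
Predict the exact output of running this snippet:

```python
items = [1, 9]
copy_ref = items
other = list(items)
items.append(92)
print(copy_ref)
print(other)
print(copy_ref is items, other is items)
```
[1, 9, 92]
[1, 9]
True False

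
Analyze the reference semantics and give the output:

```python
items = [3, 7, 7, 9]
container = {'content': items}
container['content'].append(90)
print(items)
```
[3, 7, 7, 9, 90]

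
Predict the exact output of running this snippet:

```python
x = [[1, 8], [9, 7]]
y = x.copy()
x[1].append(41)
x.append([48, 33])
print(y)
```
[[1, 8], [9, 7, 41]]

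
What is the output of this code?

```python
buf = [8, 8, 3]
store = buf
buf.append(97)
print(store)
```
[8, 8, 3, 97]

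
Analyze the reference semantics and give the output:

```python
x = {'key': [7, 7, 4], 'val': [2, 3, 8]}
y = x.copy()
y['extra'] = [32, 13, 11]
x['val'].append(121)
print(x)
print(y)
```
{'key': [7, 7, 4], 'val': [2, 3, 8, 121]}
{'key': [7, 7, 4], 'val': [2, 3, 8, 121], 'extra': [32, 13, 11]}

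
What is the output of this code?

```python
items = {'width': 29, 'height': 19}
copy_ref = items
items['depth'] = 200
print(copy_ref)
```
{'width': 29, 'height': 19, 'depth': 200}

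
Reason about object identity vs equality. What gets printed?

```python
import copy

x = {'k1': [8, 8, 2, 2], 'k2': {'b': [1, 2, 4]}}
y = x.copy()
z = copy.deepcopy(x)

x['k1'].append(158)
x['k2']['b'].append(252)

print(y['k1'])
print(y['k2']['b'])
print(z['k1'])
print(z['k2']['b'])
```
[8, 8, 2, 2, 158]
[1, 2, 4, 252]
[8, 8, 2, 2]
[1, 2, 4]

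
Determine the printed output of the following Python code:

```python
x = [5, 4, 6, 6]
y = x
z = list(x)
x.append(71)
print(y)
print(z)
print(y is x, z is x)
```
[5, 4, 6, 6, 71]
[5, 4, 6, 6]
True False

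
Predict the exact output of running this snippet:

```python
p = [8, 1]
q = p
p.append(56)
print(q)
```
[8, 1, 56]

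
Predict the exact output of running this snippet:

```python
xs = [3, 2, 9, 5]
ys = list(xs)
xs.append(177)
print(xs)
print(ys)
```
[3, 2, 9, 5, 177]
[3, 2, 9, 5]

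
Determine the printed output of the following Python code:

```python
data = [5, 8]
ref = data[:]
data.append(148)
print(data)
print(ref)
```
[5, 8, 148]
[5, 8]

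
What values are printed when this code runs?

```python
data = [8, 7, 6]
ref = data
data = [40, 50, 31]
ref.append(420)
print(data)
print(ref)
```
[40, 50, 31]
[8, 7, 6, 420]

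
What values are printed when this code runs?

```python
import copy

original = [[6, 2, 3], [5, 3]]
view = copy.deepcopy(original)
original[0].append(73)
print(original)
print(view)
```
[[6, 2, 3, 73], [5, 3]]
[[6, 2, 3], [5, 3]]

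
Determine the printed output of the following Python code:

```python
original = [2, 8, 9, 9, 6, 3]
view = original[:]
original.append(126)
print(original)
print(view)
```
[2, 8, 9, 9, 6, 3, 126]
[2, 8, 9, 9, 6, 3]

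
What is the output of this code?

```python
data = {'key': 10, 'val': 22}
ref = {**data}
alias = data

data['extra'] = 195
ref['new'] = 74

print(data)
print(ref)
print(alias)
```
{'key': 10, 'val': 22, 'extra': 195}
{'key': 10, 'val': 22, 'new': 74}
{'key': 10, 'val': 22, 'extra': 195}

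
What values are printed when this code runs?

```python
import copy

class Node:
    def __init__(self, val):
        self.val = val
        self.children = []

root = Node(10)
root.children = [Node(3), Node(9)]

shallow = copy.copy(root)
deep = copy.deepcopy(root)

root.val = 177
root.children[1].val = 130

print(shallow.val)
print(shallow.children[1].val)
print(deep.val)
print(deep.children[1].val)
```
10
130
10
9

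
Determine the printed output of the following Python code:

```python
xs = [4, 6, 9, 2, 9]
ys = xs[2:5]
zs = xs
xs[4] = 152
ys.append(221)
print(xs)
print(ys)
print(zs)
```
[4, 6, 9, 2, 152]
[9, 2, 9, 221]
[4, 6, 9, 2, 152]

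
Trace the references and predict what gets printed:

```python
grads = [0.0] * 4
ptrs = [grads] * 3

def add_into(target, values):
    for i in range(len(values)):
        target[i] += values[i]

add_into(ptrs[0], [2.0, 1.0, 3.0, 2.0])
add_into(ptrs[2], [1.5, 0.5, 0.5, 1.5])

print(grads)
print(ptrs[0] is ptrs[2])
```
[3.5, 1.5, 3.5, 3.5]
True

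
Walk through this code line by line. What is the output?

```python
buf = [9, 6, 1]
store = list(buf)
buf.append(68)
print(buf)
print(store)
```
[9, 6, 1, 68]
[9, 6, 1]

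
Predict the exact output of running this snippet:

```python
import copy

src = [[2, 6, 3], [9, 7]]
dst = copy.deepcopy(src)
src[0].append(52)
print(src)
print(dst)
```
[[2, 6, 3, 52], [9, 7]]
[[2, 6, 3], [9, 7]]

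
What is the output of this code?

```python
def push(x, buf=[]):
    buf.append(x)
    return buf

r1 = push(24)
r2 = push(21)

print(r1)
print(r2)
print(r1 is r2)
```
[24, 21]
[24, 21]
True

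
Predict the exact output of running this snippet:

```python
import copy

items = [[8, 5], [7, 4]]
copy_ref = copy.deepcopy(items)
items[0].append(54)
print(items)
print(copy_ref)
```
[[8, 5, 54], [7, 4]]
[[8, 5], [7, 4]]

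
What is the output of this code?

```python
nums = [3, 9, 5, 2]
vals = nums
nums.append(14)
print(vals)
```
[3, 9, 5, 2, 14]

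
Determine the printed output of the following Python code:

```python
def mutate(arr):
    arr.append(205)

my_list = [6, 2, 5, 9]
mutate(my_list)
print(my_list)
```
[6, 2, 5, 9, 205]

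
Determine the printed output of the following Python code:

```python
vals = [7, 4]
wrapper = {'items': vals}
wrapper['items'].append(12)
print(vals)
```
[7, 4, 12]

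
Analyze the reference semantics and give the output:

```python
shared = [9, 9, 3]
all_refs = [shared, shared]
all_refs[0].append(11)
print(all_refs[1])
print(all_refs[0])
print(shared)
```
[9, 9, 3, 11]
[9, 9, 3, 11]
[9, 9, 3, 11]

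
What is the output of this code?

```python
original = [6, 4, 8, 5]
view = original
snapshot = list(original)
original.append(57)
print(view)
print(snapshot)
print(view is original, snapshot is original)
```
[6, 4, 8, 5, 57]
[6, 4, 8, 5]
True False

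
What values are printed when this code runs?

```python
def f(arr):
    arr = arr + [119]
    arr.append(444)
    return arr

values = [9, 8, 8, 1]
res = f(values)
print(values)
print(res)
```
[9, 8, 8, 1]
[9, 8, 8, 1, 119, 444]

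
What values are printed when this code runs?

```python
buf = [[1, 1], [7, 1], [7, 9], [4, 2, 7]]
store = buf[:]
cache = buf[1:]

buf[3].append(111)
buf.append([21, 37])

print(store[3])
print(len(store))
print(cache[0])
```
[4, 2, 7, 111]
4
[7, 1]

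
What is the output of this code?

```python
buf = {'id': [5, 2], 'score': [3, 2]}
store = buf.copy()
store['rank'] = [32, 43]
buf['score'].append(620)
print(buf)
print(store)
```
{'id': [5, 2], 'score': [3, 2, 620]}
{'id': [5, 2], 'score': [3, 2, 620], 'rank': [32, 43]}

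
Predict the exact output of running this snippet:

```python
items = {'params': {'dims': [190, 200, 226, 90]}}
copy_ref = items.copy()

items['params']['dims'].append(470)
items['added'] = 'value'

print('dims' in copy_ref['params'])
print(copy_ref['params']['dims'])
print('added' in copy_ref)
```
True
[190, 200, 226, 90, 470]
False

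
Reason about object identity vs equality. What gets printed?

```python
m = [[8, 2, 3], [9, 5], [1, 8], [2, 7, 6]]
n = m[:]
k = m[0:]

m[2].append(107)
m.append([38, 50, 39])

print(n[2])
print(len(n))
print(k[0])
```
[1, 8, 107]
4
[8, 2, 3]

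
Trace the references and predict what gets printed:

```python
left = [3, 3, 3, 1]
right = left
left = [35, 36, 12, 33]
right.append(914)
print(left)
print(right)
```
[35, 36, 12, 33]
[3, 3, 3, 1, 914]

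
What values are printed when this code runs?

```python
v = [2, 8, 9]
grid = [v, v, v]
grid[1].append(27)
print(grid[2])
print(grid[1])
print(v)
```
[2, 8, 9, 27]
[2, 8, 9, 27]
[2, 8, 9, 27]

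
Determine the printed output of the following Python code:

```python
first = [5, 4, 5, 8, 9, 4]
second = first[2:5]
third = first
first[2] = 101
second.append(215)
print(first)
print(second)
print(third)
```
[5, 4, 101, 8, 9, 4]
[5, 8, 9, 215]
[5, 4, 101, 8, 9, 4]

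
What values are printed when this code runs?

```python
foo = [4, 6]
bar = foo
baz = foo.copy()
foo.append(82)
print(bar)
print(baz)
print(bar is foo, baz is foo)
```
[4, 6, 82]
[4, 6]
True False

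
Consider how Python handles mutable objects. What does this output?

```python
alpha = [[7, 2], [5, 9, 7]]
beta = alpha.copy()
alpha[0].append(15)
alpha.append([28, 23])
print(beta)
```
[[7, 2, 15], [5, 9, 7]]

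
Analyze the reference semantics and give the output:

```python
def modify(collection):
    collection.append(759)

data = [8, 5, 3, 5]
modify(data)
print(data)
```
[8, 5, 3, 5, 759]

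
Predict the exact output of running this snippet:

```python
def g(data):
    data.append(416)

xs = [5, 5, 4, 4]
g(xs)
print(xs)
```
[5, 5, 4, 4, 416]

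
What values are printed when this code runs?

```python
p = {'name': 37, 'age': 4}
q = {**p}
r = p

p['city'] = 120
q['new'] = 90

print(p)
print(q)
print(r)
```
{'name': 37, 'age': 4, 'city': 120}
{'name': 37, 'age': 4, 'new': 90}
{'name': 37, 'age': 4, 'city': 120}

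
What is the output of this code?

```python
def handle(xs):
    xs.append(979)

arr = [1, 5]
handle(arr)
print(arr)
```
[1, 5, 979]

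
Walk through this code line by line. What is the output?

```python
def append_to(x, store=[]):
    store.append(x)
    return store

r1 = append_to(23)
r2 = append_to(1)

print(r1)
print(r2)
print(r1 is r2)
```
[23, 1]
[23, 1]
True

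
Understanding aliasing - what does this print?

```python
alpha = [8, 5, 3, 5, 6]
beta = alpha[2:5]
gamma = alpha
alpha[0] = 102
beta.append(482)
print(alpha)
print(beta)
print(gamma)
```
[102, 5, 3, 5, 6]
[3, 5, 6, 482]
[102, 5, 3, 5, 6]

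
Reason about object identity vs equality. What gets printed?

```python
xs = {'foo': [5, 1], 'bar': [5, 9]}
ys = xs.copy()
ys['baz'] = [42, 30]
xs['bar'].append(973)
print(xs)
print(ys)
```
{'foo': [5, 1], 'bar': [5, 9, 973]}
{'foo': [5, 1], 'bar': [5, 9, 973], 'baz': [42, 30]}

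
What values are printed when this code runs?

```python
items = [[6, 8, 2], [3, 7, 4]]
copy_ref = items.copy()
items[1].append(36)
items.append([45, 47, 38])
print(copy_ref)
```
[[6, 8, 2], [3, 7, 4, 36]]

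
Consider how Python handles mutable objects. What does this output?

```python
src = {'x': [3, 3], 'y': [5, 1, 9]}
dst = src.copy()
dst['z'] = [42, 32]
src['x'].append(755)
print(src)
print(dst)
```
{'x': [3, 3, 755], 'y': [5, 1, 9]}
{'x': [3, 3, 755], 'y': [5, 1, 9], 'z': [42, 32]}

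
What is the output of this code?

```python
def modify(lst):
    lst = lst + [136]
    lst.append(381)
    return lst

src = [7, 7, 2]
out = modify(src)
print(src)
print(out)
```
[7, 7, 2]
[7, 7, 2, 136, 381]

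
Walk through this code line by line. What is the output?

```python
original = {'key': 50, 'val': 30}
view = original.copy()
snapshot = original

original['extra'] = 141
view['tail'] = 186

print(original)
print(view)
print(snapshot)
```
{'key': 50, 'val': 30, 'extra': 141}
{'key': 50, 'val': 30, 'tail': 186}
{'key': 50, 'val': 30, 'extra': 141}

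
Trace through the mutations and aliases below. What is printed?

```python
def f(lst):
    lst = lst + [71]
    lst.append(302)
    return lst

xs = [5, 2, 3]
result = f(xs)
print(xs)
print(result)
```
[5, 2, 3]
[5, 2, 3, 71, 302]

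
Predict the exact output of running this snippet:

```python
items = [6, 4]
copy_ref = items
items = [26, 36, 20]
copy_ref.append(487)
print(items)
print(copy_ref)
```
[26, 36, 20]
[6, 4, 487]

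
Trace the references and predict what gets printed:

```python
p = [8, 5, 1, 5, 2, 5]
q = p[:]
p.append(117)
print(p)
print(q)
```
[8, 5, 1, 5, 2, 5, 117]
[8, 5, 1, 5, 2, 5]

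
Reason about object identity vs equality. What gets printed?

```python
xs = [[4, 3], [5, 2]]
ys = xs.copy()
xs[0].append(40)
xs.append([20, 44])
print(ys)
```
[[4, 3, 40], [5, 2]]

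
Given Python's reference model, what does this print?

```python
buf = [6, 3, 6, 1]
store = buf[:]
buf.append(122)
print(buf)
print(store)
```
[6, 3, 6, 1, 122]
[6, 3, 6, 1]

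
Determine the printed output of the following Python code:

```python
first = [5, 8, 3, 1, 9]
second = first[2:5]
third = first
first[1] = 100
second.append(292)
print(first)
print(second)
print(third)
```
[5, 100, 3, 1, 9]
[3, 1, 9, 292]
[5, 100, 3, 1, 9]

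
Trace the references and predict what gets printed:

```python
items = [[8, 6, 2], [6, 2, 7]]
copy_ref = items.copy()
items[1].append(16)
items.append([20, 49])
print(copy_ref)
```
[[8, 6, 2], [6, 2, 7, 16]]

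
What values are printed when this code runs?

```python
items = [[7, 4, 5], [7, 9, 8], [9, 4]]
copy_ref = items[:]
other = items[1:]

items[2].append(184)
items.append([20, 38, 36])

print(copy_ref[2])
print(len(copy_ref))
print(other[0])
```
[9, 4, 184]
3
[7, 9, 8]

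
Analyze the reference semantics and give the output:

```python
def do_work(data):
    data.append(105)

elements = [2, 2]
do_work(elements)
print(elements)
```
[2, 2, 105]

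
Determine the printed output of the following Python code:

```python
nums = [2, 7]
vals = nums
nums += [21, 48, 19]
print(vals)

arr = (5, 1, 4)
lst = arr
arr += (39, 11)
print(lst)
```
[2, 7, 21, 48, 19]
(5, 1, 4)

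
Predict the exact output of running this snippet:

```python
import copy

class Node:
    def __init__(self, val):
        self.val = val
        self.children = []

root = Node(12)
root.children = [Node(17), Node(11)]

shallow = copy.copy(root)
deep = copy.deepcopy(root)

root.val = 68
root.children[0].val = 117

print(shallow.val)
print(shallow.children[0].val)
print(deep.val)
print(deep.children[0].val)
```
12
117
12
17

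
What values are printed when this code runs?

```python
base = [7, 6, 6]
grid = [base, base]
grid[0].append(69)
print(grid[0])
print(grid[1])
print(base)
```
[7, 6, 6, 69]
[7, 6, 6, 69]
[7, 6, 6, 69]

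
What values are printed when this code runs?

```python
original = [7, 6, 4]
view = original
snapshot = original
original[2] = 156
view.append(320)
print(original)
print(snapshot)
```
[7, 6, 156, 320]
[7, 6, 156, 320]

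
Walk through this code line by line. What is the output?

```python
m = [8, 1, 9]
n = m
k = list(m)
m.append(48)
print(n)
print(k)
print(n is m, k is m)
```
[8, 1, 9, 48]
[8, 1, 9]
True False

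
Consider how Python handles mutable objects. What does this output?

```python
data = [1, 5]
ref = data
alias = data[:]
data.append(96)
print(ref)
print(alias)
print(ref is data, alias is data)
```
[1, 5, 96]
[1, 5]
True False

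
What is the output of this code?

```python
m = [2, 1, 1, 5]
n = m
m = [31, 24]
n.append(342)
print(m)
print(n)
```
[31, 24]
[2, 1, 1, 5, 342]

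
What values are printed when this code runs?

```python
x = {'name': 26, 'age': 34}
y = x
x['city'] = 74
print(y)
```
{'name': 26, 'age': 34, 'city': 74}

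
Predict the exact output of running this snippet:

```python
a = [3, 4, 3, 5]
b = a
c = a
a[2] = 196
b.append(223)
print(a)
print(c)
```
[3, 4, 196, 5, 223]
[3, 4, 196, 5, 223]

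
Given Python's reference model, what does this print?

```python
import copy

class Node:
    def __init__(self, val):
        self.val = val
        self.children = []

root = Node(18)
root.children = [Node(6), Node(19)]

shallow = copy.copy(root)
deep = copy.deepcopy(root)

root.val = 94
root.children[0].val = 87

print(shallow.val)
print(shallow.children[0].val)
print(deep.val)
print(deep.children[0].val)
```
18
87
18
6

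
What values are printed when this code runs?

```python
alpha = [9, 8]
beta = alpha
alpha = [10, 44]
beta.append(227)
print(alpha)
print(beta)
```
[10, 44]
[9, 8, 227]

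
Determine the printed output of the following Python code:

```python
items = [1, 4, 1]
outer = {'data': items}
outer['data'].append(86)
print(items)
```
[1, 4, 1, 86]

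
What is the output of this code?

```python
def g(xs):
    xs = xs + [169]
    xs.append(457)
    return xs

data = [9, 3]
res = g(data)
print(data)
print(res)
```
[9, 3]
[9, 3, 169, 457]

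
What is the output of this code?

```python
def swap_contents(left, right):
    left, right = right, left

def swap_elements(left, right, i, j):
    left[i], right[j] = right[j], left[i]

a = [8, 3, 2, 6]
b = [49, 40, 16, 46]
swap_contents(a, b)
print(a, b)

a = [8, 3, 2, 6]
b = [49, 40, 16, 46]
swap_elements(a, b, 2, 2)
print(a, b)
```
[8, 3, 2, 6] [49, 40, 16, 46]
[8, 3, 16, 6] [49, 40, 2, 46]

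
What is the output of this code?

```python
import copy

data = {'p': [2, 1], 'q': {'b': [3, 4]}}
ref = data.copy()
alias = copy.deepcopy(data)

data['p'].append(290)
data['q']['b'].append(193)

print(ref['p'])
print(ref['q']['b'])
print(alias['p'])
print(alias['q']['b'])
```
[2, 1, 290]
[3, 4, 193]
[2, 1]
[3, 4]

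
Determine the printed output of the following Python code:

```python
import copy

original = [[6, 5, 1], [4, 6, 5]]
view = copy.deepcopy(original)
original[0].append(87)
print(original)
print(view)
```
[[6, 5, 1, 87], [4, 6, 5]]
[[6, 5, 1], [4, 6, 5]]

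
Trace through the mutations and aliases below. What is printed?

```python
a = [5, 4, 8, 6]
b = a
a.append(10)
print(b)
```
[5, 4, 8, 6, 10]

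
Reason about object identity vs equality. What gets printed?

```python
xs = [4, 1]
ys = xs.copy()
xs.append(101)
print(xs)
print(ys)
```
[4, 1, 101]
[4, 1]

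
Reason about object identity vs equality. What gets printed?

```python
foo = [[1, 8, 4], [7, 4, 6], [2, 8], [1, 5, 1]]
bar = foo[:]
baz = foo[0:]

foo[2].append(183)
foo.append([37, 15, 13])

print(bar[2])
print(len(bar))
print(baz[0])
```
[2, 8, 183]
4
[1, 8, 4]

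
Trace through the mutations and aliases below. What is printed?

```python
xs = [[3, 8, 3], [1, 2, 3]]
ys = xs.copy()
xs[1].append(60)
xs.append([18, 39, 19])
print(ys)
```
[[3, 8, 3], [1, 2, 3, 60]]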